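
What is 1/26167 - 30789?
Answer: -805655762/26167 ≈ -30789.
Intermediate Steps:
1/26167 - 30789 = -805655762/26167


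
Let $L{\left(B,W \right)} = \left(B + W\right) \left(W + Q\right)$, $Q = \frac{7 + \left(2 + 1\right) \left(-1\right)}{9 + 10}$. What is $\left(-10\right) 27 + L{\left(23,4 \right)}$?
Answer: $- \frac{2970}{19} \approx -156.32$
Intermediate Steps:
$Q = \frac{4}{19}$ ($Q = \frac{7 + 3 \left(-1\right)}{19} = \left(7 - 3\right) \frac{1}{19} = 4 \cdot \frac{1}{19} = \frac{4}{19} \approx 0.21053$)
$L{\left(B,W \right)} = \left(\frac{4}{19} + W\right) \left(B + W\right)$ ($L{\left(B,W \right)} = \left(B + W\right) \left(W + \frac{4}{19}\right) = \left(B + W\right) \left(\frac{4}{19} + W\right) = \left(\frac{4}{19} + W\right) \left(B + W\right)$)
$\left(-10\right) 27 + L{\left(23,4 \right)} = \left(-10\right) 27 + \left(4^{2} + \frac{4}{19} \cdot 23 + \frac{4}{19} \cdot 4 + 23 \cdot 4\right) = -270 + \left(16 + \frac{92}{19} + \frac{16}{19} + 92\right) = -270 + \frac{2160}{19} = - \frac{2970}{19}$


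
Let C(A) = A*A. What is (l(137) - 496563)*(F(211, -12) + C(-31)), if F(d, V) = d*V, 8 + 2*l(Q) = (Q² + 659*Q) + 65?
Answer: 1388790707/2 ≈ 6.9439e+8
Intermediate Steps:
C(A) = A²
l(Q) = 57/2 + Q²/2 + 659*Q/2 (l(Q) = -4 + ((Q² + 659*Q) + 65)/2 = -4 + (65 + Q² + 659*Q)/2 = -4 + (65/2 + Q²/2 + 659*Q/2) = 57/2 + Q²/2 + 659*Q/2)
F(d, V) = V*d
(l(137) - 496563)*(F(211, -12) + C(-31)) = ((57/2 + (½)*137² + (659/2)*137) - 496563)*(-12*211 + (-31)²) = ((57/2 + (½)*18769 + 90283/2) - 496563)*(-2532 + 961) = ((57/2 + 18769/2 + 90283/2) - 496563)*(-1571) = (109109/2 - 496563)*(-1571) = -884017/2*(-1571) = 1388790707/2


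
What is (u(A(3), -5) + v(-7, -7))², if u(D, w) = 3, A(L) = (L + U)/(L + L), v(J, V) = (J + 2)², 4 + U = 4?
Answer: 784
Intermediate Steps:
U = 0 (U = -4 + 4 = 0)
v(J, V) = (2 + J)²
A(L) = ½ (A(L) = (L + 0)/(L + L) = L/((2*L)) = L*(1/(2*L)) = ½)
(u(A(3), -5) + v(-7, -7))² = (3 + (2 - 7)²)² = (3 + (-5)²)² = (3 + 25)² = 28² = 784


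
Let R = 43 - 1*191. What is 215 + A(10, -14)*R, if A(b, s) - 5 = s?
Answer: 1547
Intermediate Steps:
R = -148 (R = 43 - 191 = -148)
A(b, s) = 5 + s
215 + A(10, -14)*R = 215 + (5 - 14)*(-148) = 215 - 9*(-148) = 215 + 1332 = 1547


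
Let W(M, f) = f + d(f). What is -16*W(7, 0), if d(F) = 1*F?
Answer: 0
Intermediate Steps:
d(F) = F
W(M, f) = 2*f (W(M, f) = f + f = 2*f)
-16*W(7, 0) = -32*0 = -16*0 = 0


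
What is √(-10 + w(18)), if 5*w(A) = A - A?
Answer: I*√10 ≈ 3.1623*I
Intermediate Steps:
w(A) = 0 (w(A) = (A - A)/5 = (⅕)*0 = 0)
√(-10 + w(18)) = √(-10 + 0) = √(-10) = I*√10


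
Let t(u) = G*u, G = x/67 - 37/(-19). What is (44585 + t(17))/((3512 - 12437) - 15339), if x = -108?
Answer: -14190991/7722018 ≈ -1.8377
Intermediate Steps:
G = 427/1273 (G = -108/67 - 37/(-19) = -108*1/67 - 37*(-1/19) = -108/67 + 37/19 = 427/1273 ≈ 0.33543)
t(u) = 427*u/1273
(44585 + t(17))/((3512 - 12437) - 15339) = (44585 + (427/1273)*17)/((3512 - 12437) - 15339) = (44585 + 7259/1273)/(-8925 - 15339) = (56763964/1273)/(-24264) = (56763964/1273)*(-1/24264) = -14190991/7722018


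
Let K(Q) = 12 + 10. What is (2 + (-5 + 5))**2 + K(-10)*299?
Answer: 6582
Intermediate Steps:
K(Q) = 22
(2 + (-5 + 5))**2 + K(-10)*299 = (2 + (-5 + 5))**2 + 22*299 = (2 + 0)**2 + 6578 = 2**2 + 6578 = 4 + 6578 = 6582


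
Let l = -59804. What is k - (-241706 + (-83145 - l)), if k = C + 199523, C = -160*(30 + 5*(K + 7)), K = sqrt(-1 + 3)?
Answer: 454170 - 800*sqrt(2) ≈ 4.5304e+5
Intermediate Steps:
K = sqrt(2) ≈ 1.4142
C = -10400 - 800*sqrt(2) (C = -160*(30 + 5*(sqrt(2) + 7)) = -160*(30 + 5*(7 + sqrt(2))) = -160*(30 + (35 + 5*sqrt(2))) = -160*(65 + 5*sqrt(2)) = -10400 - 800*sqrt(2) ≈ -11531.)
k = 189123 - 800*sqrt(2) (k = (-10400 - 800*sqrt(2)) + 199523 = 189123 - 800*sqrt(2) ≈ 1.8799e+5)
k - (-241706 + (-83145 - l)) = (189123 - 800*sqrt(2)) - (-241706 + (-83145 - 1*(-59804))) = (189123 - 800*sqrt(2)) - (-241706 + (-83145 + 59804)) = (189123 - 800*sqrt(2)) - (-241706 - 23341) = (189123 - 800*sqrt(2)) - 1*(-265047) = (189123 - 800*sqrt(2)) + 265047 = 454170 - 800*sqrt(2)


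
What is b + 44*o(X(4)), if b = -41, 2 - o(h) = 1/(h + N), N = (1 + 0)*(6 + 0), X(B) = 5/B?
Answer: 1187/29 ≈ 40.931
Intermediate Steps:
N = 6 (N = 1*6 = 6)
o(h) = 2 - 1/(6 + h) (o(h) = 2 - 1/(h + 6) = 2 - 1/(6 + h))
b + 44*o(X(4)) = -41 + 44*((11 + 2*(5/4))/(6 + 5/4)) = -41 + 44*((11 + 5/2)/(29/4)) = -41 + 44*((4/29)*(27/2)) = -41 + 44*(54/29) = -41 + 2376/29 = 1187/29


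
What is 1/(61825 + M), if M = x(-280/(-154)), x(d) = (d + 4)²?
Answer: 121/7484921 ≈ 1.6166e-5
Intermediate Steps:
x(d) = (4 + d)²
M = 4096/121 (M = (4 - 280/(-154))² = (4 - 280*(-1/154))² = (4 + 20/11)² = (64/11)² = 4096/121 ≈ 33.851)
1/(61825 + M) = 1/(61825 + 4096/121) = 1/(7484921/121) = 121/7484921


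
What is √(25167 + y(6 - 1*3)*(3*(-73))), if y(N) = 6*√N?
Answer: √(25167 - 1314*√3) ≈ 151.30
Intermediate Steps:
√(25167 + y(6 - 1*3)*(3*(-73))) = √(25167 + (6*√(6 - 1*3))*(3*(-73))) = √(25167 + (6*√(6 - 3))*(-219)) = √(25167 + (6*√3)*(-219)) = √(25167 - 1314*√3)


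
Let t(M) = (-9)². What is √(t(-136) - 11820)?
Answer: I*√11739 ≈ 108.35*I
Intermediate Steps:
t(M) = 81
√(t(-136) - 11820) = √(81 - 11820) = √(-11739) = I*√11739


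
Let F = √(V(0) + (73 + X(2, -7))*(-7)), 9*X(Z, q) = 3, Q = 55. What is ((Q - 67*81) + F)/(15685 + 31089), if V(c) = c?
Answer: -2686/23387 + I*√1155/70161 ≈ -0.11485 + 0.00048439*I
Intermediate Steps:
X(Z, q) = ⅓ (X(Z, q) = (⅑)*3 = ⅓)
F = 2*I*√1155/3 (F = √(0 + (73 + ⅓)*(-7)) = √(0 + (220/3)*(-7)) = √(0 - 1540/3) = √(-1540/3) = 2*I*√1155/3 ≈ 22.657*I)
((Q - 67*81) + F)/(15685 + 31089) = ((55 - 67*81) + 2*I*√1155/3)/(15685 + 31089) = ((55 - 5427) + 2*I*√1155/3)/46774 = (-5372 + 2*I*√1155/3)*(1/46774) = -2686/23387 + I*√1155/70161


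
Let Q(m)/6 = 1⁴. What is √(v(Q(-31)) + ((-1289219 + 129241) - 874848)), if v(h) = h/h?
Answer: 5*I*√81393 ≈ 1426.5*I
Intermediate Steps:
Q(m) = 6 (Q(m) = 6*1⁴ = 6*1 = 6)
v(h) = 1
√(v(Q(-31)) + ((-1289219 + 129241) - 874848)) = √(1 + ((-1289219 + 129241) - 874848)) = √(1 + (-1159978 - 874848)) = √(1 - 2034826) = √(-2034825) = 5*I*√81393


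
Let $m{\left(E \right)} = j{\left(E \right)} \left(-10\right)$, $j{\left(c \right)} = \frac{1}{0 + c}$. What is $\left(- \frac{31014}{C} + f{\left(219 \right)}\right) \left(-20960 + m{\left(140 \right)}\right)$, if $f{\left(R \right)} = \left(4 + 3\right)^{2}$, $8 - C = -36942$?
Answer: $- \frac{130547205844}{129325} \approx -1.0095 \cdot 10^{6}$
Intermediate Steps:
$C = 36950$ ($C = 8 - -36942 = 8 + 36942 = 36950$)
$j{\left(c \right)} = \frac{1}{c}$
$f{\left(R \right)} = 49$ ($f{\left(R \right)} = 7^{2} = 49$)
$m{\left(E \right)} = - \frac{10}{E}$ ($m{\left(E \right)} = \frac{1}{E} \left(-10\right) = - \frac{10}{E}$)
$\left(- \frac{31014}{C} + f{\left(219 \right)}\right) \left(-20960 + m{\left(140 \right)}\right) = \left(- \frac{31014}{36950} + 49\right) \left(-20960 - \frac{10}{140}\right) = \left(\left(-31014\right) \frac{1}{36950} + 49\right) \left(-20960 - \frac{1}{14}\right) = \left(- \frac{15507}{18475} + 49\right) \left(-20960 - \frac{1}{14}\right) = \frac{889768}{18475} \left(- \frac{293441}{14}\right) = - \frac{130547205844}{129325}$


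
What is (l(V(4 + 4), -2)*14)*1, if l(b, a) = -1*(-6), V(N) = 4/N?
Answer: 84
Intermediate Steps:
l(b, a) = 6
(l(V(4 + 4), -2)*14)*1 = (6*14)*1 = 84*1 = 84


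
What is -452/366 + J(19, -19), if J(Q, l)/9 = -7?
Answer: -11755/183 ≈ -64.235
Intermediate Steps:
J(Q, l) = -63 (J(Q, l) = 9*(-7) = -63)
-452/366 + J(19, -19) = -452/366 - 63 = -452*1/366 - 63 = -226/183 - 63 = -11755/183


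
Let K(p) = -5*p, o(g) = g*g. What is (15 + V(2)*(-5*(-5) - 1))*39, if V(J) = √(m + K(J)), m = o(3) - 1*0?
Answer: 585 + 936*I ≈ 585.0 + 936.0*I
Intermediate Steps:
o(g) = g²
m = 9 (m = 3² - 1*0 = 9 + 0 = 9)
V(J) = √(9 - 5*J)
(15 + V(2)*(-5*(-5) - 1))*39 = (15 + √(9 - 5*2)*(-5*(-5) - 1))*39 = (15 + √(9 - 10)*(25 - 1))*39 = (15 + √(-1)*24)*39 = (15 + I*24)*39 = (15 + 24*I)*39 = 585 + 936*I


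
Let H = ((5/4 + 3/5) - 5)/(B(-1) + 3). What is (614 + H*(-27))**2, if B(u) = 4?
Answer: 156825529/400 ≈ 3.9206e+5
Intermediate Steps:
H = -9/20 (H = ((5/4 + 3/5) - 5)/(4 + 3) = ((5*(1/4) + 3*(1/5)) - 5)/7 = ((5/4 + 3/5) - 5)*(1/7) = (37/20 - 5)*(1/7) = -63/20*1/7 = -9/20 ≈ -0.45000)
(614 + H*(-27))**2 = (614 - 9/20*(-27))**2 = (614 + 243/20)**2 = (12523/20)**2 = 156825529/400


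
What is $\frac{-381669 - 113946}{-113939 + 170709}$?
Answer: $- \frac{99123}{11354} \approx -8.7302$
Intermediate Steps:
$\frac{-381669 - 113946}{-113939 + 170709} = - \frac{495615}{56770} = \left(-495615\right) \frac{1}{56770} = - \frac{99123}{11354}$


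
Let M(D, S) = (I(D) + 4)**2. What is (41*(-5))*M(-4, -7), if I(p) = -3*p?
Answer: -52480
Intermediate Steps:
M(D, S) = (4 - 3*D)**2 (M(D, S) = (-3*D + 4)**2 = (4 - 3*D)**2)
(41*(-5))*M(-4, -7) = (41*(-5))*(-4 + 3*(-4))**2 = -205*(-4 - 12)**2 = -205*(-16)**2 = -205*256 = -52480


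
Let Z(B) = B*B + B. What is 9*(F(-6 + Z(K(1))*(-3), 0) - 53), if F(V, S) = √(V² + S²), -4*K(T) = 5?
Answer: -6633/16 ≈ -414.56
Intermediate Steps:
K(T) = -5/4 (K(T) = -¼*5 = -5/4)
Z(B) = B + B² (Z(B) = B² + B = B + B²)
F(V, S) = √(S² + V²)
9*(F(-6 + Z(K(1))*(-3), 0) - 53) = 9*(√(0² + (-6 - 5*(1 - 5/4)/4*(-3))²) - 53) = 9*(√(0 + (-6 - 5/4*(-¼)*(-3))²) - 53) = 9*(√(0 + (-6 + (5/16)*(-3))²) - 53) = 9*(√(0 + (-6 - 15/16)²) - 53) = 9*(√(0 + (-111/16)²) - 53) = 9*(√(0 + 12321/256) - 53) = 9*(√(12321/256) - 53) = 9*(111/16 - 53) = 9*(-737/16) = -6633/16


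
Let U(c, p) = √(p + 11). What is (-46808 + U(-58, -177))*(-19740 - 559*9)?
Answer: 1159480968 - 24771*I*√166 ≈ 1.1595e+9 - 3.1915e+5*I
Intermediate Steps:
U(c, p) = √(11 + p)
(-46808 + U(-58, -177))*(-19740 - 559*9) = (-46808 + √(11 - 177))*(-19740 - 559*9) = (-46808 + √(-166))*(-19740 - 5031) = (-46808 + I*√166)*(-24771) = 1159480968 - 24771*I*√166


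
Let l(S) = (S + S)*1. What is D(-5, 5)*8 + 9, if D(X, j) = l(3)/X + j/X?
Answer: -43/5 ≈ -8.6000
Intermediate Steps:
l(S) = 2*S (l(S) = (2*S)*1 = 2*S)
D(X, j) = 6/X + j/X (D(X, j) = (2*3)/X + j/X = 6/X + j/X)
D(-5, 5)*8 + 9 = ((6 + 5)/(-5))*8 + 9 = -1/5*11*8 + 9 = -11/5*8 + 9 = -88/5 + 9 = -43/5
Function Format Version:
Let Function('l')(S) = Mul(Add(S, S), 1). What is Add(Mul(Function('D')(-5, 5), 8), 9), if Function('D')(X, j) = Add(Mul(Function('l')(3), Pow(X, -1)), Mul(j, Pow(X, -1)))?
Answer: Rational(-43, 5) ≈ -8.6000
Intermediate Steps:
Function('l')(S) = Mul(2, S) (Function('l')(S) = Mul(Mul(2, S), 1) = Mul(2, S))
Function('D')(X, j) = Add(Mul(6, Pow(X, -1)), Mul(j, Pow(X, -1))) (Function('D')(X, j) = Add(Mul(Mul(2, 3), Pow(X, -1)), Mul(j, Pow(X, -1))) = Add(Mul(6, Pow(X, -1)), Mul(j, Pow(X, -1))))
Add(Mul(Function('D')(-5, 5), 8), 9) = Add(Mul(Mul(Pow(-5, -1), Add(6, 5)), 8), 9) = Add(Mul(Mul(Rational(-1, 5), 11), 8), 9) = Add(Mul(Rational(-11, 5), 8), 9) = Add(Rational(-88, 5), 9) = Rational(-43, 5)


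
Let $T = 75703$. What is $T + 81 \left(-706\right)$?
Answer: $18517$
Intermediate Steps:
$T + 81 \left(-706\right) = 75703 + 81 \left(-706\right) = 75703 - 57186 = 18517$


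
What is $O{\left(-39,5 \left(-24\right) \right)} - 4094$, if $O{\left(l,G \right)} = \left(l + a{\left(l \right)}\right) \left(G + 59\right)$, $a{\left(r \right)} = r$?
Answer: $664$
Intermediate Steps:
$O{\left(l,G \right)} = 2 l \left(59 + G\right)$ ($O{\left(l,G \right)} = \left(l + l\right) \left(G + 59\right) = 2 l \left(59 + G\right)$)
$O{\left(-39,5 \left(-24\right) \right)} - 4094 = 2 \left(-39\right) \left(59 + 5 \left(-24\right)\right) - 4094 = 2 \left(-39\right) \left(59 - 120\right) - 4094 = 2 \left(-39\right) \left(-61\right) - 4094 = 4758 - 4094 = 664$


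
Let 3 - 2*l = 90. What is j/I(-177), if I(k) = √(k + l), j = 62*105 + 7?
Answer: -931*I*√2/3 ≈ -438.88*I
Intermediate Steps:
j = 6517 (j = 6510 + 7 = 6517)
l = -87/2 (l = 3/2 - ½*90 = 3/2 - 45 = -87/2 ≈ -43.500)
I(k) = √(-87/2 + k) (I(k) = √(k - 87/2) = √(-87/2 + k))
j/I(-177) = 6517/((√(-174 + 4*(-177))/2)) = 6517/((√(-174 - 708)/2)) = 6517/((√(-882)/2)) = 6517/(((21*I*√2)/2)) = 6517/((21*I*√2/2)) = 6517*(-I*√2/21) = -931*I*√2/3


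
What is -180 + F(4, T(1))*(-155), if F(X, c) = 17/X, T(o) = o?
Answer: -3355/4 ≈ -838.75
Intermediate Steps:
-180 + F(4, T(1))*(-155) = -180 + (17/4)*(-155) = -180 - 2635/4 = -3355/4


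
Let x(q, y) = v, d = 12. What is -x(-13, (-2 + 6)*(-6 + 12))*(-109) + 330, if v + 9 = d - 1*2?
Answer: 439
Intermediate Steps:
v = 1 (v = -9 + (12 - 1*2) = -9 + (12 - 2) = -9 + 10 = 1)
x(q, y) = 1
-x(-13, (-2 + 6)*(-6 + 12))*(-109) + 330 = -1*1*(-109) + 330 = -1*(-109) + 330 = 109 + 330 = 439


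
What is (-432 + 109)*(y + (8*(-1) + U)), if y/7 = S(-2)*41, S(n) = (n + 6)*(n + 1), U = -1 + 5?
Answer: 372096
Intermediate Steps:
U = 4
S(n) = (1 + n)*(6 + n) (S(n) = (6 + n)*(1 + n) = (1 + n)*(6 + n))
y = -1148 (y = 7*((6 + (-2)**2 + 7*(-2))*41) = 7*((6 + 4 - 14)*41) = 7*(-4*41) = 7*(-164) = -1148)
(-432 + 109)*(y + (8*(-1) + U)) = (-432 + 109)*(-1148 + (8*(-1) + 4)) = -323*(-1148 + (-8 + 4)) = -323*(-1148 - 4) = -323*(-1152) = 372096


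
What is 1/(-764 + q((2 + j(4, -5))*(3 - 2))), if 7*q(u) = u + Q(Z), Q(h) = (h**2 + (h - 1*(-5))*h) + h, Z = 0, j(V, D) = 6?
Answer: -7/5340 ≈ -0.0013109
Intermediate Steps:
Q(h) = h + h**2 + h*(5 + h) (Q(h) = (h**2 + (h + 5)*h) + h = (h**2 + (5 + h)*h) + h = (h**2 + h*(5 + h)) + h = h + h**2 + h*(5 + h))
q(u) = u/7 (q(u) = (u + 2*0*(3 + 0))/7 = (u + 2*0*3)/7 = (u + 0)/7 = u/7)
1/(-764 + q((2 + j(4, -5))*(3 - 2))) = 1/(-764 + ((2 + 6)*(3 - 2))/7) = 1/(-764 + (8*1)/7) = 1/(-764 + (1/7)*8) = 1/(-764 + 8/7) = 1/(-5340/7) = -7/5340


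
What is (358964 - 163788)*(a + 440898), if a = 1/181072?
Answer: 1947716993982829/22634 ≈ 8.6053e+10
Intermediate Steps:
a = 1/181072 ≈ 5.5227e-6
(358964 - 163788)*(a + 440898) = (358964 - 163788)*(1/181072 + 440898) = 195176*(79834282657/181072) = 1947716993982829/22634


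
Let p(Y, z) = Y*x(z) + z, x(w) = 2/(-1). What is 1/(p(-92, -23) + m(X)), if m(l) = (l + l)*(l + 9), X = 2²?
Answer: 1/265 ≈ 0.0037736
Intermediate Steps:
X = 4
x(w) = -2 (x(w) = 2*(-1) = -2)
m(l) = 2*l*(9 + l) (m(l) = (2*l)*(9 + l) = 2*l*(9 + l))
p(Y, z) = z - 2*Y (p(Y, z) = Y*(-2) + z = -2*Y + z = z - 2*Y)
1/(p(-92, -23) + m(X)) = 1/((-23 - 2*(-92)) + 2*4*(9 + 4)) = 1/((-23 + 184) + 2*4*13) = 1/(161 + 104) = 1/265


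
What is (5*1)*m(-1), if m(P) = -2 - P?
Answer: -5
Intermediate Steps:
(5*1)*m(-1) = (5*1)*(-2 - 1*(-1)) = 5*(-2 + 1) = 5*(-1) = -5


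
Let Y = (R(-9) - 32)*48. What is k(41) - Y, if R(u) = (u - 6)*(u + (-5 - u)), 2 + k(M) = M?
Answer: -2025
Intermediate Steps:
k(M) = -2 + M
R(u) = 30 - 5*u (R(u) = (-6 + u)*(-5) = 30 - 5*u)
Y = 2064 (Y = ((30 - 5*(-9)) - 32)*48 = ((30 + 45) - 32)*48 = (75 - 32)*48 = 43*48 = 2064)
k(41) - Y = (-2 + 41) - 1*2064 = 39 - 2064 = -2025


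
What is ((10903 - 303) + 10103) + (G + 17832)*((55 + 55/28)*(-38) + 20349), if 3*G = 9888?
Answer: 2689538605/7 ≈ 3.8422e+8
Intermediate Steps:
G = 3296 (G = (1/3)*9888 = 3296)
((10903 - 303) + 10103) + (G + 17832)*((55 + 55/28)*(-38) + 20349) = ((10903 - 303) + 10103) + (3296 + 17832)*((55 + 55/28)*(-38) + 20349) = (10600 + 10103) + 21128*((55 + 55*(1/28))*(-38) + 20349) = 20703 + 21128*((55 + 55/28)*(-38) + 20349) = 20703 + 21128*((1595/28)*(-38) + 20349) = 20703 + 21128*(-30305/14 + 20349) = 20703 + 21128*(254581/14) = 20703 + 2689393684/7 = 2689538605/7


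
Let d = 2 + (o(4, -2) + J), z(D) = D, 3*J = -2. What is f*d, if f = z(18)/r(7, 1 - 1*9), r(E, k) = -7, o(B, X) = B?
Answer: -96/7 ≈ -13.714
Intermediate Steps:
J = -⅔ (J = (⅓)*(-2) = -⅔ ≈ -0.66667)
d = 16/3 (d = 2 + (4 - ⅔) = 2 + 10/3 = 16/3 ≈ 5.3333)
f = -18/7 (f = 18/(-7) = 18*(-⅐) = -18/7 ≈ -2.5714)
f*d = -18/7*16/3 = -96/7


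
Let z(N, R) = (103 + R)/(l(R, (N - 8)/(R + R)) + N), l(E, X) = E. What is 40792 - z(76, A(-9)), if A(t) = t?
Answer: 2732970/67 ≈ 40791.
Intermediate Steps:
z(N, R) = (103 + R)/(N + R) (z(N, R) = (103 + R)/(R + N) = (103 + R)/(N + R))
40792 - z(76, A(-9)) = 40792 - (103 - 9)/(76 - 9) = 40792 - 94/67 = 2732970/67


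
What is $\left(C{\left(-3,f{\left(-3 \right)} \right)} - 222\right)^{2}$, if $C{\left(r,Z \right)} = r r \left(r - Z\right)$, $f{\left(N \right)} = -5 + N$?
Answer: $31329$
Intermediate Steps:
$C{\left(r,Z \right)} = r^{2} \left(r - Z\right)$
$\left(C{\left(-3,f{\left(-3 \right)} \right)} - 222\right)^{2} = \left(\left(-3\right)^{2} \left(-3 - \left(-5 - 3\right)\right) - 222\right)^{2} = \left(9 \left(-3 - -8\right) - 222\right)^{2} = \left(9 \left(-3 + 8\right) - 222\right)^{2} = \left(9 \cdot 5 - 222\right)^{2} = \left(45 - 222\right)^{2} = \left(-177\right)^{2} = 31329$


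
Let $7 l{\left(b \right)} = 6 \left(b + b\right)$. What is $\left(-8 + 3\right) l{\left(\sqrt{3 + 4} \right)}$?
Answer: $- \frac{60 \sqrt{7}}{7} \approx -22.678$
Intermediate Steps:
$l{\left(b \right)} = \frac{12 b}{7}$ ($l{\left(b \right)} = \frac{6 \left(b + b\right)}{7} = \frac{6 \cdot 2 b}{7} = \frac{12 b}{7}$)
$\left(-8 + 3\right) l{\left(\sqrt{3 + 4} \right)} = \left(-8 + 3\right) \frac{12 \sqrt{3 + 4}}{7} = - 5 \frac{12 \sqrt{7}}{7} = - \frac{60 \sqrt{7}}{7}$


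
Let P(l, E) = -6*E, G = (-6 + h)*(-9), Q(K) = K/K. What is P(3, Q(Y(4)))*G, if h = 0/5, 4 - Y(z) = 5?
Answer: -324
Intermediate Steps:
Y(z) = -1 (Y(z) = 4 - 1*5 = 4 - 5 = -1)
h = 0 (h = 0*(⅕) = 0)
Q(K) = 1
G = 54 (G = (-6 + 0)*(-9) = -6*(-9) = 54)
P(3, Q(Y(4)))*G = -6*1*54 = -6*54 = -324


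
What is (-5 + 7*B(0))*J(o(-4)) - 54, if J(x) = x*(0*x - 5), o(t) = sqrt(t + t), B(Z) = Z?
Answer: -54 + 50*I*sqrt(2) ≈ -54.0 + 70.711*I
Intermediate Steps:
o(t) = sqrt(2)*sqrt(t) (o(t) = sqrt(2*t) = sqrt(2)*sqrt(t))
J(x) = -5*x (J(x) = x*(0 - 5) = x*(-5) = -5*x)
(-5 + 7*B(0))*J(o(-4)) - 54 = (-5 + 7*0)*(-5*sqrt(2)*sqrt(-4)) - 54 = (-5 + 0)*(-5*sqrt(2)*2*I) - 54 = -(-25)*2*I*sqrt(2) - 54 = -(-50)*I*sqrt(2) - 54 = 50*I*sqrt(2) - 54 = -54 + 50*I*sqrt(2)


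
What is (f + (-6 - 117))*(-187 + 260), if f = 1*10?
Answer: -8249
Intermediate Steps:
f = 10
(f + (-6 - 117))*(-187 + 260) = (10 + (-6 - 117))*(-187 + 260) = (10 - 123)*73 = -113*73 = -8249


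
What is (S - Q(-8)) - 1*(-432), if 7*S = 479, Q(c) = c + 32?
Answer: 3335/7 ≈ 476.43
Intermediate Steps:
Q(c) = 32 + c
S = 479/7 (S = (⅐)*479 = 479/7 ≈ 68.429)
(S - Q(-8)) - 1*(-432) = (479/7 - (32 - 8)) - 1*(-432) = (479/7 - 1*24) + 432 = (479/7 - 24) + 432 = 311/7 + 432 = 3335/7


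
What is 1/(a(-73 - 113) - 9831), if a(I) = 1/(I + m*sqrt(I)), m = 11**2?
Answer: -27112148268/266539531451275 + 121*I*sqrt(186)/266539531451275 ≈ -0.00010172 + 6.1913e-12*I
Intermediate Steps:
m = 121
a(I) = 1/(I + 121*sqrt(I))
1/(a(-73 - 113) - 9831) = 1/(1/((-73 - 113) + 121*sqrt(-73 - 113)) - 9831) = 1/(1/(-186 + 121*sqrt(-186)) - 9831) = 1/(1/(-186 + 121*(I*sqrt(186))) - 9831) = 1/(1/(-186 + 121*I*sqrt(186)) - 9831) = 1/(-9831 + 1/(-186 + 121*I*sqrt(186)))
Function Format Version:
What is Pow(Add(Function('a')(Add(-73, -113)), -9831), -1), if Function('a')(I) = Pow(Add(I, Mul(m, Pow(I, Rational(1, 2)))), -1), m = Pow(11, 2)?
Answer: Add(Rational(-27112148268, 266539531451275), Mul(Rational(121, 266539531451275), I, Pow(186, Rational(1, 2)))) ≈ Add(-0.00010172, Mul(6.1913e-12, I))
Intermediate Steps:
m = 121
Function('a')(I) = Pow(Add(I, Mul(121, Pow(I, Rational(1, 2)))), -1)
Pow(Add(Function('a')(Add(-73, -113)), -9831), -1) = Pow(Add(Pow(Add(Add(-73, -113), Mul(121, Pow(Add(-73, -113), Rational(1, 2)))), -1), -9831), -1) = Pow(Add(Pow(Add(-186, Mul(121, Pow(-186, Rational(1, 2)))), -1), -9831), -1) = Pow(Add(Pow(Add(-186, Mul(121, Mul(I, Pow(186, Rational(1, 2))))), -1), -9831), -1) = Pow(Add(Pow(Add(-186, Mul(121, I, Pow(186, Rational(1, 2)))), -1), -9831), -1) = Pow(Add(-9831, Pow(Add(-186, Mul(121, I, Pow(186, Rational(1, 2)))), -1)), -1)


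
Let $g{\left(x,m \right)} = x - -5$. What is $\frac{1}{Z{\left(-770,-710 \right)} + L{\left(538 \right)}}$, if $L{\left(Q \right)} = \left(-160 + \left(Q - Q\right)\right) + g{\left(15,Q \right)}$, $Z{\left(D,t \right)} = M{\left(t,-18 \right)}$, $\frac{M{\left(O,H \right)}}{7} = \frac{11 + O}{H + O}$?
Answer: $- \frac{104}{13861} \approx -0.0075031$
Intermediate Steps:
$M{\left(O,H \right)} = \frac{7 \left(11 + O\right)}{H + O}$ ($M{\left(O,H \right)} = 7 \frac{11 + O}{H + O} = \frac{7 \left(11 + O\right)}{H + O}$)
$g{\left(x,m \right)} = 5 + x$ ($g{\left(x,m \right)} = x + 5 = 5 + x$)
$Z{\left(D,t \right)} = \frac{7 \left(11 + t\right)}{-18 + t}$
$L{\left(Q \right)} = -140$ ($L{\left(Q \right)} = \left(-160 + \left(Q - Q\right)\right) + \left(5 + 15\right) = \left(-160 + 0\right) + 20 = -160 + 20 = -140$)
$\frac{1}{Z{\left(-770,-710 \right)} + L{\left(538 \right)}} = \frac{1}{\frac{7 \left(11 - 710\right)}{-18 - 710} - 140} = \frac{1}{7 \frac{1}{-728} \left(-699\right) - 140} = \frac{1}{7 \left(- \frac{1}{728}\right) \left(-699\right) - 140} = \frac{1}{\frac{699}{104} - 140} = \frac{1}{- \frac{13861}{104}} = - \frac{104}{13861}$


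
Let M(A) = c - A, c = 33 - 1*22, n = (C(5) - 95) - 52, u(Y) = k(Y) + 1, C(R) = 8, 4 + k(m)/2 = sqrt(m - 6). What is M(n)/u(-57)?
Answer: -150/43 - 900*I*sqrt(7)/301 ≈ -3.4884 - 7.9109*I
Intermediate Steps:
k(m) = -8 + 2*sqrt(-6 + m) (k(m) = -8 + 2*sqrt(m - 6) = -8 + 2*sqrt(-6 + m))
u(Y) = -7 + 2*sqrt(-6 + Y) (u(Y) = (-8 + 2*sqrt(-6 + Y)) + 1 = -7 + 2*sqrt(-6 + Y))
n = -139 (n = (8 - 95) - 52 = -87 - 52 = -139)
c = 11 (c = 33 - 22 = 11)
M(A) = 11 - A
M(n)/u(-57) = (11 - 1*(-139))/(-7 + 2*sqrt(-6 - 57)) = (11 + 139)/(-7 + 2*sqrt(-63)) = 150/(-7 + 2*(3*I*sqrt(7))) = 150/(-7 + 6*I*sqrt(7))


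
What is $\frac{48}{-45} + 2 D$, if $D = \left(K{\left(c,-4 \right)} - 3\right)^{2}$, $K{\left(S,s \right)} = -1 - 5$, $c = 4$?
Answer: $\frac{2414}{15} \approx 160.93$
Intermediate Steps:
$K{\left(S,s \right)} = -6$
$D = 81$ ($D = \left(-6 - 3\right)^{2} = \left(-9\right)^{2} = 81$)
$\frac{48}{-45} + 2 D = \frac{48}{-45} + 2 \cdot 81 = 48 \left(- \frac{1}{45}\right) + 162 = - \frac{16}{15} + 162 = \frac{2414}{15}$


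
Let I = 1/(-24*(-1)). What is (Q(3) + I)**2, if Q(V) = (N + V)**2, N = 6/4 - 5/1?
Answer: 49/576 ≈ 0.085069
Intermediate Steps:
N = -7/2 (N = 6*(1/4) - 5*1 = 3/2 - 5 = -7/2 ≈ -3.5000)
Q(V) = (-7/2 + V)**2
I = 1/24 ≈ 0.041667
(Q(3) + I)**2 = ((-7 + 2*3)**2/4 + 1/24)**2 = ((-7 + 6)**2/4 + 1/24)**2 = ((1/4)*(-1)**2 + 1/24)**2 = ((1/4)*1 + 1/24)**2 = (1/4 + 1/24)**2 = (7/24)**2 = 49/576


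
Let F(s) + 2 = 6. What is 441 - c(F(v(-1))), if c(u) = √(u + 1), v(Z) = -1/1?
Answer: 441 - √5 ≈ 438.76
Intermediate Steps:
v(Z) = -1 (v(Z) = -1*1 = -1)
F(s) = 4 (F(s) = -2 + 6 = 4)
c(u) = √(1 + u)
441 - c(F(v(-1))) = 441 - √(1 + 4) = 441 - √5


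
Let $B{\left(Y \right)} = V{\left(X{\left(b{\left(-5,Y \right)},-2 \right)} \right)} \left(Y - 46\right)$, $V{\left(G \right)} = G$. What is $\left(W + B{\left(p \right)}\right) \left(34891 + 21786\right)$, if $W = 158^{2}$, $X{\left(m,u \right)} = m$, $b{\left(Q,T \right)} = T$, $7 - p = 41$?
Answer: $1569046068$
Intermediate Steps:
$p = -34$ ($p = 7 - 41 = -34$)
$B{\left(Y \right)} = Y \left(-46 + Y\right)$ ($B{\left(Y \right)} = Y \left(Y - 46\right) = Y \left(-46 + Y\right)$)
$W = 24964$
$\left(W + B{\left(p \right)}\right) \left(34891 + 21786\right) = \left(24964 - 34 \left(-46 - 34\right)\right) \left(34891 + 21786\right) = \left(24964 - -2720\right) 56677 = \left(24964 + 2720\right) 56677 = 27684 \cdot 56677 = 1569046068$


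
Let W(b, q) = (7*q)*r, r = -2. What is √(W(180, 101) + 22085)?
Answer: √20671 ≈ 143.77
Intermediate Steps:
W(b, q) = -14*q (W(b, q) = (7*q)*(-2) = -14*q)
√(W(180, 101) + 22085) = √(-14*101 + 22085) = √(-1414 + 22085) = √20671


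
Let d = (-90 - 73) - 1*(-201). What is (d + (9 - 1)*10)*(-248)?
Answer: -29264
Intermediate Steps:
d = 38 (d = -163 + 201 = 38)
(d + (9 - 1)*10)*(-248) = (38 + (9 - 1)*10)*(-248) = (38 + 8*10)*(-248) = (38 + 80)*(-248) = 118*(-248) = -29264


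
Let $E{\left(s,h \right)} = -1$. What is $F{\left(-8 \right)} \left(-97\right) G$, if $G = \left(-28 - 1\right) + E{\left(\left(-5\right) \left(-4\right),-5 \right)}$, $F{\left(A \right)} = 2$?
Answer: $5820$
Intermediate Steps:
$G = -30$ ($G = \left(-28 - 1\right) - 1 = -29 - 1 = -30$)
$F{\left(-8 \right)} \left(-97\right) G = 2 \left(-97\right) \left(-30\right) = \left(-194\right) \left(-30\right) = 5820$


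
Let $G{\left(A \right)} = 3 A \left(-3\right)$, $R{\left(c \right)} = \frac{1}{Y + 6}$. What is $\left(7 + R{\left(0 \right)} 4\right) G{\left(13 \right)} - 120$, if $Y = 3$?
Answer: $-991$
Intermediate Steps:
$R{\left(c \right)} = \frac{1}{9}$ ($R{\left(c \right)} = \frac{1}{3 + 6} = \frac{1}{9}$)
$G{\left(A \right)} = - 9 A$
$\left(7 + R{\left(0 \right)} 4\right) G{\left(13 \right)} - 120 = \left(7 + \frac{1}{9} \cdot 4\right) \left(\left(-9\right) 13\right) - 120 = \left(7 + \frac{4}{9}\right) \left(-117\right) - 120 = \frac{67}{9} \left(-117\right) - 120 = -871 - 120 = -991$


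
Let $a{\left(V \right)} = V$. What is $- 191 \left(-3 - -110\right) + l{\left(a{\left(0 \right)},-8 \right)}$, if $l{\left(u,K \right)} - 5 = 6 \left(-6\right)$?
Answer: $-20468$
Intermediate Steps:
$l{\left(u,K \right)} = -31$ ($l{\left(u,K \right)} = 5 + 6 \left(-6\right) = 5 - 36 = -31$)
$- 191 \left(-3 - -110\right) + l{\left(a{\left(0 \right)},-8 \right)} = - 191 \left(-3 - -110\right) - 31 = - 191 \left(-3 + 110\right) - 31 = \left(-191\right) 107 - 31 = -20437 - 31 = -20468$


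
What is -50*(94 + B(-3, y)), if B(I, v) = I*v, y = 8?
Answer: -3500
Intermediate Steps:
-50*(94 + B(-3, y)) = -50*(94 - 3*8) = -50*(94 - 24) = -50*70 = -3500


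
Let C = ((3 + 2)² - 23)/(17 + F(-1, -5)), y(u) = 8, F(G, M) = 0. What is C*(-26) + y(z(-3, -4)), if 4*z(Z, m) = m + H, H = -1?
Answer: 84/17 ≈ 4.9412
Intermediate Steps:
z(Z, m) = -¼ + m/4 (z(Z, m) = (m - 1)/4 = (-1 + m)/4 = -¼ + m/4)
C = 2/17 (C = ((3 + 2)² - 23)/(17 + 0) = (5² - 23)/17 = (25 - 23)*(1/17) = 2*(1/17) = 2/17 ≈ 0.11765)
C*(-26) + y(z(-3, -4)) = (2/17)*(-26) + 8 = -52/17 + 8 = 84/17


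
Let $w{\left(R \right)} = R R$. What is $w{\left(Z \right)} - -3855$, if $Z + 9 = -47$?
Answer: $6991$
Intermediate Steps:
$Z = -56$ ($Z = -9 - 47 = -56$)
$w{\left(R \right)} = R^{2}$
$w{\left(Z \right)} - -3855 = \left(-56\right)^{2} - -3855 = 3136 + 3855 = 6991$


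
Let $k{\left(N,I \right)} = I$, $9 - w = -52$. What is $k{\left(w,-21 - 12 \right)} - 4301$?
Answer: $-4334$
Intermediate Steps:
$w = 61$ ($w = 9 - -52 = 9 + 52 = 61$)
$k{\left(w,-21 - 12 \right)} - 4301 = \left(-21 - 12\right) - 4301 = -33 - 4301 = -4334$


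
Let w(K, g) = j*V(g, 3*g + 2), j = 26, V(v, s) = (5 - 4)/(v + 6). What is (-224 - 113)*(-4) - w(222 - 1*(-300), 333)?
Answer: 456946/339 ≈ 1347.9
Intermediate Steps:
V(v, s) = 1/(6 + v)
w(K, g) = 26/(6 + g)
(-224 - 113)*(-4) - w(222 - 1*(-300), 333) = (-224 - 113)*(-4) - 26/(6 + 333) = -337*(-4) - 26/339 = 1348 - 26/339 = 456946/339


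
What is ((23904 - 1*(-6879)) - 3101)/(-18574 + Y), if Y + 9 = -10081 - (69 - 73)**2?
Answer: -13841/14340 ≈ -0.96520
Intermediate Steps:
Y = -10106 (Y = -9 + (-10081 - (69 - 73)**2) = -9 + (-10081 - 1*(-4)**2) = -9 + (-10081 - 1*16) = -9 + (-10081 - 16) = -9 - 10097 = -10106)
((23904 - 1*(-6879)) - 3101)/(-18574 + Y) = ((23904 - 1*(-6879)) - 3101)/(-18574 - 10106) = ((23904 + 6879) - 3101)/(-28680) = (30783 - 3101)*(-1/28680) = 27682*(-1/28680) = -13841/14340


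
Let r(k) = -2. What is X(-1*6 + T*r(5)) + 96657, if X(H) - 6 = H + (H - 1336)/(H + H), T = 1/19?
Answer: 106637023/1102 ≈ 96767.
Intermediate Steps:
T = 1/19 ≈ 0.052632
X(H) = 6 + H + (-1336 + H)/(2*H) (X(H) = 6 + (H + (H - 1336)/(H + H)) = 6 + (H + (-1336 + H)/((2*H))) = 6 + (H + (-1336 + H)*(1/(2*H))) = 6 + (H + (-1336 + H)/(2*H)) = 6 + H + (-1336 + H)/(2*H))
X(-1*6 + T*r(5)) + 96657 = (13/2 + (-1*6 + (1/19)*(-2)) - 668/(-1*6 + (1/19)*(-2))) + 96657 = (13/2 + (-6 - 2/19) - 668/(-6 - 2/19)) + 96657 = (13/2 - 116/19 - 668/(-116/19)) + 96657 = (13/2 - 116/19 - 668*(-19/116)) + 96657 = (13/2 - 116/19 + 3173/29) + 96657 = 121009/1102 + 96657 = 106637023/1102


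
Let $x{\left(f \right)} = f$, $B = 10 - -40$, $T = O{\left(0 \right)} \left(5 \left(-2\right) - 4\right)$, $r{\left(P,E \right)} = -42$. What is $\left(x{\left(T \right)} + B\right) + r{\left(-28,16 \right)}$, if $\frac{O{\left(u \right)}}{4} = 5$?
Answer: $-272$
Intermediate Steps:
$O{\left(u \right)} = 20$ ($O{\left(u \right)} = 4 \cdot 5 = 20$)
$T = -280$ ($T = 20 \left(5 \left(-2\right) - 4\right) = 20 \left(-10 - 4\right) = 20 \left(-14\right) = -280$)
$B = 50$ ($B = 10 + 40 = 50$)
$\left(x{\left(T \right)} + B\right) + r{\left(-28,16 \right)} = \left(-280 + 50\right) - 42 = -230 - 42 = -272$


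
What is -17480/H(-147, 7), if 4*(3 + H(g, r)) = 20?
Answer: -8740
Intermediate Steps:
H(g, r) = 2 (H(g, r) = -3 + (¼)*20 = -3 + 5 = 2)
-17480/H(-147, 7) = -17480/2 = -17480*½ = -8740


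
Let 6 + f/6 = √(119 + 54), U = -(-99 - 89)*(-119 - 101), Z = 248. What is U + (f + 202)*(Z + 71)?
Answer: 11594 + 1914*√173 ≈ 36769.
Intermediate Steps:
U = -41360 (U = -(-188)*(-220) = -1*41360 = -41360)
f = -36 + 6*√173 (f = -36 + 6*√(119 + 54) = -36 + 6*√173 ≈ 42.918)
U + (f + 202)*(Z + 71) = -41360 + ((-36 + 6*√173) + 202)*(248 + 71) = -41360 + (166 + 6*√173)*319 = -41360 + (52954 + 1914*√173) = 11594 + 1914*√173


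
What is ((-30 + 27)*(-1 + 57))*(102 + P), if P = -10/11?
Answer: -186816/11 ≈ -16983.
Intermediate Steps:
P = -10/11 ≈ -0.90909
((-30 + 27)*(-1 + 57))*(102 + P) = ((-30 + 27)*(-1 + 57))*(102 - 10/11) = -3*56*(1112/11) = -168*1112/11 = -186816/11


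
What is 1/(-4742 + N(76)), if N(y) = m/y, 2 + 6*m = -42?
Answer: -114/540599 ≈ -0.00021088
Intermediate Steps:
m = -22/3 (m = -⅓ + (⅙)*(-42) = -⅓ - 7 = -22/3 ≈ -7.3333)
N(y) = -22/(3*y)
1/(-4742 + N(76)) = 1/(-4742 - 22/3/76) = 1/(-4742 - 22/3*1/76) = 1/(-4742 - 11/114) = 1/(-540599/114) = -114/540599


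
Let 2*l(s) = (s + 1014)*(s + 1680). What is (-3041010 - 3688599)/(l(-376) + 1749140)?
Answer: -6729609/2165116 ≈ -3.1082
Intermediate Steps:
l(s) = (1014 + s)*(1680 + s)/2 (l(s) = ((s + 1014)*(s + 1680))/2 = ((1014 + s)*(1680 + s))/2 = (1014 + s)*(1680 + s)/2)
(-3041010 - 3688599)/(l(-376) + 1749140) = (-3041010 - 3688599)/((851760 + (½)*(-376)² + 1347*(-376)) + 1749140) = -6729609/((851760 + (½)*141376 - 506472) + 1749140) = -6729609/((851760 + 70688 - 506472) + 1749140) = -6729609/(415976 + 1749140) = -6729609/2165116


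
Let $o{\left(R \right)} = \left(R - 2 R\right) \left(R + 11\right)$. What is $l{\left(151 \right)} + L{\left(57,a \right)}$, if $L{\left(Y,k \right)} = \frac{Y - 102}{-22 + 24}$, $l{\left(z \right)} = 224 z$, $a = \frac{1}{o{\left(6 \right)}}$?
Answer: $\frac{67603}{2} \approx 33802.0$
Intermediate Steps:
$o{\left(R \right)} = - R \left(11 + R\right)$
$a = - \frac{1}{102}$ ($a = \frac{1}{\left(-1\right) 6 \left(11 + 6\right)} = \frac{1}{\left(-1\right) 6 \cdot 17} = \frac{1}{-102} = - \frac{1}{102} \approx -0.0098039$)
$L{\left(Y,k \right)} = -51 + \frac{Y}{2}$ ($L{\left(Y,k \right)} = \frac{-102 + Y}{2} = \left(-102 + Y\right) \frac{1}{2} = -51 + \frac{Y}{2}$)
$l{\left(151 \right)} + L{\left(57,a \right)} = 224 \cdot 151 + \left(-51 + \frac{1}{2} \cdot 57\right) = 33824 + \left(-51 + \frac{57}{2}\right) = 33824 - \frac{45}{2} = \frac{67603}{2}$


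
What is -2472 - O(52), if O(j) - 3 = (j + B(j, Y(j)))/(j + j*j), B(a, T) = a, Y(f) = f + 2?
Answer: -131177/53 ≈ -2475.0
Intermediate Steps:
Y(f) = 2 + f
O(j) = 3 + 2*j/(j + j²) (O(j) = 3 + (j + j)/(j + j*j) = 3 + (2*j)/(j + j²) = 3 + 2*j/(j + j²))
-2472 - O(52) = -2472 - (5 + 3*52)/(1 + 52) = -2472 - (5 + 156)/53 = -2472 - 161/53 = -131177/53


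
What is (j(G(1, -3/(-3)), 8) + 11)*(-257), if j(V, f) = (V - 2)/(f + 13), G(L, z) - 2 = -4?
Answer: -58339/21 ≈ -2778.0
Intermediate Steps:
G(L, z) = -2 (G(L, z) = 2 - 4 = -2)
j(V, f) = (-2 + V)/(13 + f)
(j(G(1, -3/(-3)), 8) + 11)*(-257) = ((-2 - 2)/(13 + 8) + 11)*(-257) = (-4/21 + 11)*(-257) = (227/21)*(-257) = -58339/21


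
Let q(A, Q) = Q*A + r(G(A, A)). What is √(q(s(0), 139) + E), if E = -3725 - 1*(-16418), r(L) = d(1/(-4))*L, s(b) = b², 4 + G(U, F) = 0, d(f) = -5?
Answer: √12713 ≈ 112.75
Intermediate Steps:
G(U, F) = -4 (G(U, F) = -4 + 0 = -4)
r(L) = -5*L
E = 12693 (E = -3725 + 16418 = 12693)
q(A, Q) = 20 + A*Q (q(A, Q) = Q*A - 5*(-4) = A*Q + 20 = 20 + A*Q)
√(q(s(0), 139) + E) = √((20 + 0²*139) + 12693) = √((20 + 0*139) + 12693) = √((20 + 0) + 12693) = √(20 + 12693) = √12713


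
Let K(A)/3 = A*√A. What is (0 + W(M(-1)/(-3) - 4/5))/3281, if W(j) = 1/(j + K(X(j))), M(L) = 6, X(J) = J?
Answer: -25/6017354 + 15*I*√70/6017354 ≈ -4.1547e-6 + 2.0856e-5*I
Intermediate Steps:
K(A) = 3*A^(3/2) (K(A) = 3*(A*√A) = 3*A^(3/2))
W(j) = 1/(j + 3*j^(3/2))
(0 + W(M(-1)/(-3) - 4/5))/3281 = (0 + 1/((6/(-3) - 4/5) + 3*(6/(-3) - 4/5)^(3/2)))/3281 = (0 + 1/((6*(-⅓) - 4*⅕) + 3*(6*(-⅓) - 4*⅕)^(3/2)))*(1/3281) = (0 + 1/((-2 - ⅘) + 3*(-2 - ⅘)^(3/2)))*(1/3281) = (0 + 1/(-14/5 + 3*(-14/5)^(3/2)))*(1/3281) = (0 + 1/(-14/5 + 3*(-14*I*√70/25)))*(1/3281) = (0 + 1/(-14/5 - 42*I*√70/25))*(1/3281) = (1/3281)/(-14/5 - 42*I*√70/25) = 1/(3281*(-14/5 - 42*I*√70/25))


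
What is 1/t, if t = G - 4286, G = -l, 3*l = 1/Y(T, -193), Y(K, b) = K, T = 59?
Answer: -177/758623 ≈ -0.00023332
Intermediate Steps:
l = 1/177 (l = (⅓)/59 = (⅓)*(1/59) = 1/177 ≈ 0.0056497)
G = -1/177 (G = -1*1/177 = -1/177 ≈ -0.0056497)
t = -758623/177 (t = -1/177 - 4286 = -758623/177 ≈ -4286.0)
1/t = 1/(-758623/177) = -177/758623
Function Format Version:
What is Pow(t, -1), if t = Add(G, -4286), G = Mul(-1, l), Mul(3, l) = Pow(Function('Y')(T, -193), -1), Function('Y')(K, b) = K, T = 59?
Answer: Rational(-177, 758623) ≈ -0.00023332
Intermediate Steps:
l = Rational(1, 177) (l = Mul(Rational(1, 3), Pow(59, -1)) = Mul(Rational(1, 3), Rational(1, 59)) = Rational(1, 177) ≈ 0.0056497)
G = Rational(-1, 177) (G = Mul(-1, Rational(1, 177)) = Rational(-1, 177) ≈ -0.0056497)
t = Rational(-758623, 177) (t = Add(Rational(-1, 177), -4286) = Rational(-758623, 177) ≈ -4286.0)
Pow(t, -1) = Pow(Rational(-758623, 177), -1) = Rational(-177, 758623)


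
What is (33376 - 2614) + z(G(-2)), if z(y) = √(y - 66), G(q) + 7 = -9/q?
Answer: 30762 + I*√274/2 ≈ 30762.0 + 8.2765*I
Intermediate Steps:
G(q) = -7 - 9/q
z(y) = √(-66 + y)
(33376 - 2614) + z(G(-2)) = (33376 - 2614) + √(-66 + (-7 - 9/(-2))) = 30762 + √(-66 + (-7 - 9*(-½))) = 30762 + √(-66 + (-7 + 9/2)) = 30762 + √(-66 - 5/2) = 30762 + √(-137/2) = 30762 + I*√274/2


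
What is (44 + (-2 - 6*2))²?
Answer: 900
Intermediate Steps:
(44 + (-2 - 6*2))² = (44 + (-2 - 12))² = (44 - 14)² = 30² = 900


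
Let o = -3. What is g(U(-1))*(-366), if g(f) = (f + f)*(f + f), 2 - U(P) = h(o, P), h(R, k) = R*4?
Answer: -286944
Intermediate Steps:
h(R, k) = 4*R
U(P) = 14 (U(P) = 2 - 4*(-3) = 2 - 1*(-12) = 2 + 12 = 14)
g(f) = 4*f² (g(f) = (2*f)*(2*f) = 4*f²)
g(U(-1))*(-366) = (4*14²)*(-366) = (4*196)*(-366) = 784*(-366) = -286944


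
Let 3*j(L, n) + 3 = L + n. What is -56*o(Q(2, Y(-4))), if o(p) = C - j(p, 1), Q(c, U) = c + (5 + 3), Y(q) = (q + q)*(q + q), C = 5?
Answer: -392/3 ≈ -130.67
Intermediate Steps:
j(L, n) = -1 + L/3 + n/3 (j(L, n) = -1 + (L + n)/3 = -1 + (L/3 + n/3) = -1 + L/3 + n/3)
Y(q) = 4*q² (Y(q) = (2*q)*(2*q) = 4*q²)
Q(c, U) = 8 + c (Q(c, U) = c + 8 = 8 + c)
o(p) = 17/3 - p/3 (o(p) = 5 - (-1 + p/3 + (⅓)*1) = 5 - (-1 + p/3 + ⅓) = 5 - (-⅔ + p/3) = 5 + (⅔ - p/3) = 17/3 - p/3)
-56*o(Q(2, Y(-4))) = -56*(17/3 - (8 + 2)/3) = -56*(17/3 - ⅓*10) = -56*(17/3 - 10/3) = -56*7/3 = -392/3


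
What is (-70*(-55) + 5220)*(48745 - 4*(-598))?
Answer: 463812590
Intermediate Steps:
(-70*(-55) + 5220)*(48745 - 4*(-598)) = (3850 + 5220)*(48745 + 2392) = 9070*51137 = 463812590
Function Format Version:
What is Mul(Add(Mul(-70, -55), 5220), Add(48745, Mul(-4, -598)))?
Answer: 463812590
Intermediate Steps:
Mul(Add(Mul(-70, -55), 5220), Add(48745, Mul(-4, -598))) = Mul(Add(3850, 5220), Add(48745, 2392)) = Mul(9070, 51137) = 463812590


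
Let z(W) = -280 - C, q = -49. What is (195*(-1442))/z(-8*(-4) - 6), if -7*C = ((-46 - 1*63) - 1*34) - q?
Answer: 75705/79 ≈ 958.29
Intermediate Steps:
C = 94/7 (C = -(((-46 - 1*63) - 1*34) - 1*(-49))/7 = -(((-46 - 63) - 34) + 49)/7 = -((-109 - 34) + 49)/7 = -(-143 + 49)/7 = -1/7*(-94) = 94/7 ≈ 13.429)
z(W) = -2054/7 (z(W) = -280 - 1*94/7 = -280 - 94/7 = -2054/7)
(195*(-1442))/z(-8*(-4) - 6) = (195*(-1442))/(-2054/7) = -281190*(-7/2054) = 75705/79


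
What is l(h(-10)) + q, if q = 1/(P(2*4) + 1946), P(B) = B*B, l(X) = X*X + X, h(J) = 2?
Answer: 12061/2010 ≈ 6.0005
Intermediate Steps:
l(X) = X + X² (l(X) = X² + X = X + X²)
P(B) = B²
q = 1/2010 (q = 1/((2*4)² + 1946) = 1/(8² + 1946) = 1/(64 + 1946) = 1/2010 ≈ 0.00049751)
l(h(-10)) + q = 2*(1 + 2) + 1/2010 = 2*3 + 1/2010 = 6 + 1/2010 = 12061/2010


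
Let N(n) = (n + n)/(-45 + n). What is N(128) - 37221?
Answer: -3089087/83 ≈ -37218.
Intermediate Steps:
N(n) = 2*n/(-45 + n) (N(n) = (2*n)/(-45 + n) = 2*n/(-45 + n))
N(128) - 37221 = 2*128/(-45 + 128) - 37221 = 2*128/83 - 37221 = 2*128*(1/83) - 37221 = 256/83 - 37221 = -3089087/83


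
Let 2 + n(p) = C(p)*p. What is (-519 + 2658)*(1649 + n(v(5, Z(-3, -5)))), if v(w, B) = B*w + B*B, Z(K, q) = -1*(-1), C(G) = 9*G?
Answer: 4215969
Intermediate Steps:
Z(K, q) = 1
v(w, B) = B**2 + B*w (v(w, B) = B*w + B**2 = B**2 + B*w)
n(p) = -2 + 9*p**2 (n(p) = -2 + (9*p)*p = -2 + 9*p**2)
(-519 + 2658)*(1649 + n(v(5, Z(-3, -5)))) = (-519 + 2658)*(1649 + (-2 + 9*(1*(1 + 5))**2)) = 2139*(1649 + (-2 + 9*(1*6)**2)) = 2139*(1649 + (-2 + 9*6**2)) = 2139*(1649 + (-2 + 9*36)) = 2139*(1649 + (-2 + 324)) = 2139*(1649 + 322) = 2139*1971 = 4215969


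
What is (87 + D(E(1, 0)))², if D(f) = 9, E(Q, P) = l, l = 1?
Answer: 9216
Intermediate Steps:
E(Q, P) = 1
(87 + D(E(1, 0)))² = (87 + 9)² = 96² = 9216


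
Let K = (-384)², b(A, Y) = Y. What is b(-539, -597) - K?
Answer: -148053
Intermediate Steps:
K = 147456
b(-539, -597) - K = -597 - 1*147456 = -597 - 147456 = -148053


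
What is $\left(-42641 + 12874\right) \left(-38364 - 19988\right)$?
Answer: $1736963984$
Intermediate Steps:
$\left(-42641 + 12874\right) \left(-38364 - 19988\right) = \left(-29767\right) \left(-58352\right) = 1736963984$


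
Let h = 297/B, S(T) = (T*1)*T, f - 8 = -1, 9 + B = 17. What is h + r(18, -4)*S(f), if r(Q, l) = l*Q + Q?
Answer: -20871/8 ≈ -2608.9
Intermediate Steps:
B = 8 (B = -9 + 17 = 8)
r(Q, l) = Q + Q*l (r(Q, l) = Q*l + Q = Q + Q*l)
f = 7 (f = 8 - 1 = 7)
S(T) = T**2 (S(T) = T*T = T**2)
h = 297/8 ≈ 37.125
h + r(18, -4)*S(f) = 297/8 + (18*(1 - 4))*7**2 = 297/8 + (18*(-3))*49 = 297/8 - 54*49 = 297/8 - 2646 = -20871/8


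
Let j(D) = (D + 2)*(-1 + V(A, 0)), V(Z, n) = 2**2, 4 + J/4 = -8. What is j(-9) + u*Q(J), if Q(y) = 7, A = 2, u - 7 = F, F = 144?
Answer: 1036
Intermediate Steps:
u = 151 (u = 7 + 144 = 151)
J = -48 (J = -16 + 4*(-8) = -16 - 32 = -48)
V(Z, n) = 4
j(D) = 6 + 3*D (j(D) = (D + 2)*(-1 + 4) = (2 + D)*3 = 6 + 3*D)
j(-9) + u*Q(J) = (6 + 3*(-9)) + 151*7 = (6 - 27) + 1057 = -21 + 1057 = 1036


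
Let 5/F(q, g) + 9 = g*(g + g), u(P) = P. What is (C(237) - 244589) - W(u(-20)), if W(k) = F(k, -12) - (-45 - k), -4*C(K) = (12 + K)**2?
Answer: -290287523/1116 ≈ -2.6011e+5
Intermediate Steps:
F(q, g) = 5/(-9 + 2*g**2) (F(q, g) = 5/(-9 + g*(g + g)) = 5/(-9 + g*(2*g)) = 5/(-9 + 2*g**2))
C(K) = -(12 + K)**2/4
W(k) = 12560/279 + k (W(k) = 5/(-9 + 2*(-12)**2) - (-45 - k) = 5/(-9 + 2*144) + (45 + k) = 5/(-9 + 288) + (45 + k) = 5/279 + (45 + k) = 12560/279 + k)
(C(237) - 244589) - W(u(-20)) = (-(12 + 237)**2/4 - 244589) - (12560/279 - 20) = (-1/4*249**2 - 244589) - 1*6980/279 = (-1/4*62001 - 244589) - 6980/279 = (-62001/4 - 244589) - 6980/279 = -1040357/4 - 6980/279 = -290287523/1116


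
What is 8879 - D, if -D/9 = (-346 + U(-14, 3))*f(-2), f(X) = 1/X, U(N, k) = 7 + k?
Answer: 10391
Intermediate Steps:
D = -1512 (D = -9*(-346 + (7 + 3))/(-2) = -9*(-346 + 10)*(-1)/2 = -(-3024)*(-1)/2 = -9*168 = -1512)
8879 - D = 8879 - 1*(-1512) = 8879 + 1512 = 10391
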